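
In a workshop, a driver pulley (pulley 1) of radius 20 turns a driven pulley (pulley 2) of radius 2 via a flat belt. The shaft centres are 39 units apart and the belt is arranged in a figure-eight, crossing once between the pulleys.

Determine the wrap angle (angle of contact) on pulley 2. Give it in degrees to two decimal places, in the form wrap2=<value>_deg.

crossed belt: β = asin((r1+r2)/C) = asin(22/39) = 34.3400°
wrap1 = wrap2 = π + 2β = 248.6800°

wrap2=248.68_deg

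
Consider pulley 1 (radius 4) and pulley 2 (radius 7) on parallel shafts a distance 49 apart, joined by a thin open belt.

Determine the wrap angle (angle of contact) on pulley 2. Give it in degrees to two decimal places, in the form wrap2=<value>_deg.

open belt: β = asin((r2−r1)/C) = asin(3/49) = 3.5101°
wrap1 = π − 2β = 172.9798°
wrap2 = π + 2β = 187.0202°

wrap2=187.02_deg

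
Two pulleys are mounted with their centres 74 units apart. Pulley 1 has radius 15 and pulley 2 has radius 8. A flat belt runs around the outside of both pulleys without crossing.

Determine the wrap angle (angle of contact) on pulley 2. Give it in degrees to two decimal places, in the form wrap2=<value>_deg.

wrap2=169.14_deg

open belt: β = asin((r2−r1)/C) = asin(-7/74) = -5.4280°
wrap1 = π − 2β = 190.8560°
wrap2 = π + 2β = 169.1440°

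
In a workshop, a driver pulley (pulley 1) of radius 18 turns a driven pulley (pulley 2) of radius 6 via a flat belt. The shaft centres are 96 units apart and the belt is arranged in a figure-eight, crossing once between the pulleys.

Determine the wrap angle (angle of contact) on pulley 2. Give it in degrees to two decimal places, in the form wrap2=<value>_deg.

crossed belt: β = asin((r1+r2)/C) = asin(24/96) = 14.4775°
wrap1 = wrap2 = π + 2β = 208.9550°

wrap2=208.96_deg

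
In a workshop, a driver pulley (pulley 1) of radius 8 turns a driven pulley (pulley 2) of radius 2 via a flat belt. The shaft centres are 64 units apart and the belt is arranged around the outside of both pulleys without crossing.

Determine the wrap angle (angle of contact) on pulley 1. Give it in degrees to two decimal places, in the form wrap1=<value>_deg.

open belt: β = asin((r2−r1)/C) = asin(-6/64) = -5.3794°
wrap1 = π − 2β = 190.7588°
wrap2 = π + 2β = 169.2412°

wrap1=190.76_deg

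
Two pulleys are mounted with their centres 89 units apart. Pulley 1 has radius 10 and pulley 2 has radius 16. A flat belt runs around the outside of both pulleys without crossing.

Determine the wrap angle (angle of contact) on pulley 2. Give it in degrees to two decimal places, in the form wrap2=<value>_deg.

open belt: β = asin((r2−r1)/C) = asin(6/89) = 3.8656°
wrap1 = π − 2β = 172.2689°
wrap2 = π + 2β = 187.7311°

wrap2=187.73_deg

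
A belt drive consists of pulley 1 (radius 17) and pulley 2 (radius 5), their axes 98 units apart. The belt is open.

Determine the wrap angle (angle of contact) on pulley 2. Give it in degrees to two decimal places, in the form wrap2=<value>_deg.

open belt: β = asin((r2−r1)/C) = asin(-12/98) = -7.0335°
wrap1 = π − 2β = 194.0669°
wrap2 = π + 2β = 165.9331°

wrap2=165.93_deg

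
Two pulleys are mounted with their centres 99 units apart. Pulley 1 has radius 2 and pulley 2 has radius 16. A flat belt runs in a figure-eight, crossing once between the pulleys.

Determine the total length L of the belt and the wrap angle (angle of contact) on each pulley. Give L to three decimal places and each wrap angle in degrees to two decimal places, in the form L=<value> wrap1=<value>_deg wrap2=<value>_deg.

crossed belt: β = asin((r1+r2)/C) = asin(18/99) = 10.4757°
wrap1 = wrap2 = π + 2β = 200.9514°
tangent length = C·cosβ = 97.3499
L = (r1+r2)·wrap + 2·C·cosβ = 18·3.5073 + 2·97.3499 = 257.8305

L=257.831 wrap1=200.95_deg wrap2=200.95_deg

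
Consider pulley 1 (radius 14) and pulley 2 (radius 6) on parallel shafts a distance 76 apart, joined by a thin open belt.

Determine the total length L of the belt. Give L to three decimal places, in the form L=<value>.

L=215.675

open belt: β = asin((r2−r1)/C) = asin(-8/76) = -6.0423°
wrap1 = π − 2β = 192.0847°
wrap2 = π + 2β = 167.9153°
tangent length = C·cosβ = 75.5778
L = r1·wrap1 + r2·wrap2 + 2·C·cosβ = 14·3.3525 + 6·2.9307 + 2·75.5778 = 215.6747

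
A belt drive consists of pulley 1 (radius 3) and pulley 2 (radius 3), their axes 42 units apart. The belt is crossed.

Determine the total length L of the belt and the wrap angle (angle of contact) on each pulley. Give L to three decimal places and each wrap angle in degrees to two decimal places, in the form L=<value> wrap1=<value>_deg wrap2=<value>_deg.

crossed belt: β = asin((r1+r2)/C) = asin(6/42) = 8.2132°
wrap1 = wrap2 = π + 2β = 196.4264°
tangent length = C·cosβ = 41.5692
L = (r1+r2)·wrap + 2·C·cosβ = 6·3.4283 + 2·41.5692 = 103.7082

L=103.708 wrap1=196.43_deg wrap2=196.43_deg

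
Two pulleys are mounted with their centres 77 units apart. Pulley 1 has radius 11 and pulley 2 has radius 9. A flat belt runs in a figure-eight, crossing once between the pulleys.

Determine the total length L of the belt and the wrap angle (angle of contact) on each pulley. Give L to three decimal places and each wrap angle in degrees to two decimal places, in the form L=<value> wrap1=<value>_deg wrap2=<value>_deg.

crossed belt: β = asin((r1+r2)/C) = asin(20/77) = 15.0547°
wrap1 = wrap2 = π + 2β = 210.1093°
tangent length = C·cosβ = 74.3572
L = (r1+r2)·wrap + 2·C·cosβ = 20·3.6671 + 2·74.3572 = 222.0565

L=222.056 wrap1=210.11_deg wrap2=210.11_deg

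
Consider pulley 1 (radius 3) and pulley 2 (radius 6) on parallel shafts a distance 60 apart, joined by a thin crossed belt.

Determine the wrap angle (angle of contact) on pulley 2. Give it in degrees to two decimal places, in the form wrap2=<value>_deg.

crossed belt: β = asin((r1+r2)/C) = asin(9/60) = 8.6269°
wrap1 = wrap2 = π + 2β = 197.2539°

wrap2=197.25_deg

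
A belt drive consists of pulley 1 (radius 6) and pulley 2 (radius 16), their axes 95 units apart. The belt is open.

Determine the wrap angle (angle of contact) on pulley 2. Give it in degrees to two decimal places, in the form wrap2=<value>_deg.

open belt: β = asin((r2−r1)/C) = asin(10/95) = 6.0423°
wrap1 = π − 2β = 167.9153°
wrap2 = π + 2β = 192.0847°

wrap2=192.08_deg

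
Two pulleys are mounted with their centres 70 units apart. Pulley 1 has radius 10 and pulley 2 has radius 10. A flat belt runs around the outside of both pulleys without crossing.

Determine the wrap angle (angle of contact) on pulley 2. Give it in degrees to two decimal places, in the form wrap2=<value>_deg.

wrap2=180.00_deg

open belt: β = asin((r2−r1)/C) = asin(0/70) = 0.0000°
wrap1 = π − 2β = 180.0000°
wrap2 = π + 2β = 180.0000°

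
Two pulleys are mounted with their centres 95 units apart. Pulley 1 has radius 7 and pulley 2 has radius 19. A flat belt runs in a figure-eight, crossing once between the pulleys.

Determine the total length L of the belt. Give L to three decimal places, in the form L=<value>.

crossed belt: β = asin((r1+r2)/C) = asin(26/95) = 15.8836°
wrap1 = wrap2 = π + 2β = 211.7672°
tangent length = C·cosβ = 91.3729
L = (r1+r2)·wrap + 2·C·cosβ = 26·3.6960 + 2·91.3729 = 278.8426

L=278.843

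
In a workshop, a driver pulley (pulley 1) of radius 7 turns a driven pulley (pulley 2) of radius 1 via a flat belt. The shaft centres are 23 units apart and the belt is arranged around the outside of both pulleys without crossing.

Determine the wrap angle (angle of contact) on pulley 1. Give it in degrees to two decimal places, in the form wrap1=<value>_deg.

open belt: β = asin((r2−r1)/C) = asin(-6/23) = -15.1217°
wrap1 = π − 2β = 210.2433°
wrap2 = π + 2β = 149.7567°

wrap1=210.24_deg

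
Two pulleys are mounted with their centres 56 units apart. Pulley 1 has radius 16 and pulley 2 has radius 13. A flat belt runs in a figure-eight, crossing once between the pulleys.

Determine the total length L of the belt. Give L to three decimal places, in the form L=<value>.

L=218.490

crossed belt: β = asin((r1+r2)/C) = asin(29/56) = 31.1886°
wrap1 = wrap2 = π + 2β = 242.3772°
tangent length = C·cosβ = 47.9062
L = (r1+r2)·wrap + 2·C·cosβ = 29·4.2303 + 2·47.9062 = 218.4905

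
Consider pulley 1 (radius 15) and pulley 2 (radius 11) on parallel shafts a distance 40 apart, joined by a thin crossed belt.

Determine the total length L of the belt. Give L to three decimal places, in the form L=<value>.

crossed belt: β = asin((r1+r2)/C) = asin(26/40) = 40.5416°
wrap1 = wrap2 = π + 2β = 261.0832°
tangent length = C·cosβ = 30.3974
L = (r1+r2)·wrap + 2·C·cosβ = 26·4.5568 + 2·30.3974 = 179.2705

L=179.271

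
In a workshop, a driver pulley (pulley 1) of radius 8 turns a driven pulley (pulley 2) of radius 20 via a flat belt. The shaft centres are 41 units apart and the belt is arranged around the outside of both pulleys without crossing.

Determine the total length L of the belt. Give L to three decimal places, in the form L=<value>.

L=173.503

open belt: β = asin((r2−r1)/C) = asin(12/41) = 17.0186°
wrap1 = π − 2β = 145.9627°
wrap2 = π + 2β = 214.0373°
tangent length = C·cosβ = 39.2046
L = r1·wrap1 + r2·wrap2 + 2·C·cosβ = 8·2.5475 + 20·3.7357 + 2·39.2046 = 173.5025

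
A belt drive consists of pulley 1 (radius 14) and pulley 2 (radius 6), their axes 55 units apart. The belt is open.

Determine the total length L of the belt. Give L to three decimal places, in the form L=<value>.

open belt: β = asin((r2−r1)/C) = asin(-8/55) = -8.3636°
wrap1 = π − 2β = 196.7272°
wrap2 = π + 2β = 163.2728°
tangent length = C·cosβ = 54.4151
L = r1·wrap1 + r2·wrap2 + 2·C·cosβ = 14·3.4335 + 6·2.8496 + 2·54.4151 = 173.9976

L=173.998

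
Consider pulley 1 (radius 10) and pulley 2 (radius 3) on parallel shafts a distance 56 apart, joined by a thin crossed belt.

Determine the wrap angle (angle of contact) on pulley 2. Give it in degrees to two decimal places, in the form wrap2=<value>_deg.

wrap2=206.85_deg

crossed belt: β = asin((r1+r2)/C) = asin(13/56) = 13.4233°
wrap1 = wrap2 = π + 2β = 206.8465°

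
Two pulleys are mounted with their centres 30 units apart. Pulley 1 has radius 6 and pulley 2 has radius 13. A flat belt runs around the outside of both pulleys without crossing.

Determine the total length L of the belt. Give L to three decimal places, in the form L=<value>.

L=121.331

open belt: β = asin((r2−r1)/C) = asin(7/30) = 13.4934°
wrap1 = π − 2β = 153.0132°
wrap2 = π + 2β = 206.9868°
tangent length = C·cosβ = 29.1719
L = r1·wrap1 + r2·wrap2 + 2·C·cosβ = 6·2.6706 + 13·3.6126 + 2·29.1719 = 121.3311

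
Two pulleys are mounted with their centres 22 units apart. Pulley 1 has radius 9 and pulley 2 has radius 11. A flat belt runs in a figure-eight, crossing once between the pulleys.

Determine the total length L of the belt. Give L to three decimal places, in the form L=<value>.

crossed belt: β = asin((r1+r2)/C) = asin(20/22) = 65.3800°
wrap1 = wrap2 = π + 2β = 310.7600°
tangent length = C·cosβ = 9.1652
L = (r1+r2)·wrap + 2·C·cosβ = 20·5.4238 + 2·9.1652 = 126.8060

L=126.806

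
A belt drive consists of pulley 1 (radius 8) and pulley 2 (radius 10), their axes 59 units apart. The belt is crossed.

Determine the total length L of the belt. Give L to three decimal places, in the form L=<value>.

crossed belt: β = asin((r1+r2)/C) = asin(18/59) = 17.7633°
wrap1 = wrap2 = π + 2β = 215.5265°
tangent length = C·cosβ = 56.1872
L = (r1+r2)·wrap + 2·C·cosβ = 18·3.7616 + 2·56.1872 = 180.0840

L=180.084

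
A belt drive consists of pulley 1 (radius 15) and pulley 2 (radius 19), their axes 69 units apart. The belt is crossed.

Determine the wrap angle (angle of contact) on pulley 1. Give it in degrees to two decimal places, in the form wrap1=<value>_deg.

crossed belt: β = asin((r1+r2)/C) = asin(34/69) = 29.5217°
wrap1 = wrap2 = π + 2β = 239.0435°

wrap1=239.04_deg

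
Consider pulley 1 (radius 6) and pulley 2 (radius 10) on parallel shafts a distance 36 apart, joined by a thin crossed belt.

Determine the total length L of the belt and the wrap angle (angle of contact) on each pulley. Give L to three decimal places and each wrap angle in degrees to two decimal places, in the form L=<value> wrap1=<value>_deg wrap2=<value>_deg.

L=129.501 wrap1=232.78_deg wrap2=232.78_deg

crossed belt: β = asin((r1+r2)/C) = asin(16/36) = 26.3878°
wrap1 = wrap2 = π + 2β = 232.7756°
tangent length = C·cosβ = 32.2490
L = (r1+r2)·wrap + 2·C·cosβ = 16·4.0627 + 2·32.2490 = 129.5013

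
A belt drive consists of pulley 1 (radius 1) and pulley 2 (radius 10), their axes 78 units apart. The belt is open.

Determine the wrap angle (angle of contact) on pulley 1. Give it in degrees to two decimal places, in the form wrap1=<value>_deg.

open belt: β = asin((r2−r1)/C) = asin(9/78) = 6.6258°
wrap1 = π − 2β = 166.7484°
wrap2 = π + 2β = 193.2516°

wrap1=166.75_deg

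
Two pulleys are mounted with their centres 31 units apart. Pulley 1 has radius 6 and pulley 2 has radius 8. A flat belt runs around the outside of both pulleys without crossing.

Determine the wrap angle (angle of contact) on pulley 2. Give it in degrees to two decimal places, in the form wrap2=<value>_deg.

open belt: β = asin((r2−r1)/C) = asin(2/31) = 3.6991°
wrap1 = π − 2β = 172.6019°
wrap2 = π + 2β = 187.3981°

wrap2=187.40_deg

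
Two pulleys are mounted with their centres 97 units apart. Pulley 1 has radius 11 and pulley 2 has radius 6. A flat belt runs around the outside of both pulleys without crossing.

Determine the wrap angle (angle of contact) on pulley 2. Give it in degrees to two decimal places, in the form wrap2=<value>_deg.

open belt: β = asin((r2−r1)/C) = asin(-5/97) = -2.9547°
wrap1 = π − 2β = 185.9094°
wrap2 = π + 2β = 174.0906°

wrap2=174.09_deg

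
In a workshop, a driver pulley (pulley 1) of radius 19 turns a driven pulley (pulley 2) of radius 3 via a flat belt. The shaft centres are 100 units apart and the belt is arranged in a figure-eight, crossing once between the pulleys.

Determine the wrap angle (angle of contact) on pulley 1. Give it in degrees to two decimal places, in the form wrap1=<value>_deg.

wrap1=205.42_deg

crossed belt: β = asin((r1+r2)/C) = asin(22/100) = 12.7090°
wrap1 = wrap2 = π + 2β = 205.4181°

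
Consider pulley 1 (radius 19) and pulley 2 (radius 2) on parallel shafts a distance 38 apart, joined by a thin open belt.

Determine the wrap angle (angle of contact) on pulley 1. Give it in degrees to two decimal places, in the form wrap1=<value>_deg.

wrap1=233.15_deg

open belt: β = asin((r2−r1)/C) = asin(-17/38) = -26.5750°
wrap1 = π − 2β = 233.1499°
wrap2 = π + 2β = 126.8501°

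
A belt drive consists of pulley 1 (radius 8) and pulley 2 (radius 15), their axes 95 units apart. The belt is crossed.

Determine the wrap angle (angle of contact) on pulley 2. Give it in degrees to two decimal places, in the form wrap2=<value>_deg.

wrap2=208.02_deg

crossed belt: β = asin((r1+r2)/C) = asin(23/95) = 14.0108°
wrap1 = wrap2 = π + 2β = 208.0217°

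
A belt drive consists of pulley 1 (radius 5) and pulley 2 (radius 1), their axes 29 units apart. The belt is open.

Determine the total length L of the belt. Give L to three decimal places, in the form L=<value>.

open belt: β = asin((r2−r1)/C) = asin(-4/29) = -7.9281°
wrap1 = π − 2β = 195.8563°
wrap2 = π + 2β = 164.1437°
tangent length = C·cosβ = 28.7228
L = r1·wrap1 + r2·wrap2 + 2·C·cosβ = 5·3.4183 + 1·2.8648 + 2·28.7228 = 77.4022

L=77.402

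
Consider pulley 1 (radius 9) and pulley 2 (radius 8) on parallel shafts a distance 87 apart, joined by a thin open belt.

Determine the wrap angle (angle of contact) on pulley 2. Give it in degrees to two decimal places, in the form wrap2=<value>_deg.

wrap2=178.68_deg

open belt: β = asin((r2−r1)/C) = asin(-1/87) = -0.6586°
wrap1 = π − 2β = 181.3172°
wrap2 = π + 2β = 178.6828°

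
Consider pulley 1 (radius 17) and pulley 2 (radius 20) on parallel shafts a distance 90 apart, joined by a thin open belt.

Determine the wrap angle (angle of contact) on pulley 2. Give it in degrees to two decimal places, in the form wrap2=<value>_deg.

wrap2=183.82_deg

open belt: β = asin((r2−r1)/C) = asin(3/90) = 1.9102°
wrap1 = π − 2β = 176.1796°
wrap2 = π + 2β = 183.8204°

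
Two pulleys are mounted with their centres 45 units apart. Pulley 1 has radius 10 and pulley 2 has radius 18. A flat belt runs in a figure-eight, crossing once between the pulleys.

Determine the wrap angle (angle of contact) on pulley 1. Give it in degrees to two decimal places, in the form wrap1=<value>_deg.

crossed belt: β = asin((r1+r2)/C) = asin(28/45) = 38.4786°
wrap1 = wrap2 = π + 2β = 256.9572°

wrap1=256.96_deg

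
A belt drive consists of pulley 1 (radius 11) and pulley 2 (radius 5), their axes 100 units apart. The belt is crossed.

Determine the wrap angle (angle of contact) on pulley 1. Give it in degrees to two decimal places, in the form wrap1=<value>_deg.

crossed belt: β = asin((r1+r2)/C) = asin(16/100) = 9.2069°
wrap1 = wrap2 = π + 2β = 198.4138°

wrap1=198.41_deg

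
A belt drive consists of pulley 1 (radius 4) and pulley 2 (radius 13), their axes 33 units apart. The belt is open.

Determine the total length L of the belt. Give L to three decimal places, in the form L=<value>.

L=121.877

open belt: β = asin((r2−r1)/C) = asin(9/33) = 15.8266°
wrap1 = π − 2β = 148.3468°
wrap2 = π + 2β = 211.6532°
tangent length = C·cosβ = 31.7490
L = r1·wrap1 + r2·wrap2 + 2·C·cosβ = 4·2.5891 + 13·3.6940 + 2·31.7490 = 121.8772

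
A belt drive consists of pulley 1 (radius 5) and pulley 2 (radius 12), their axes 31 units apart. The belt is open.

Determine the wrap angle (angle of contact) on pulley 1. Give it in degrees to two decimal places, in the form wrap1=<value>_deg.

wrap1=153.90_deg

open belt: β = asin((r2−r1)/C) = asin(7/31) = 13.0503°
wrap1 = π − 2β = 153.8994°
wrap2 = π + 2β = 206.1006°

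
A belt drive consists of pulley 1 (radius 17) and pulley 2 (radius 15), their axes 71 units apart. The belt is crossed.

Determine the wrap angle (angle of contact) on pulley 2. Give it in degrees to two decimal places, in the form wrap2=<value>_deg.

crossed belt: β = asin((r1+r2)/C) = asin(32/71) = 26.7889°
wrap1 = wrap2 = π + 2β = 233.5778°

wrap2=233.58_deg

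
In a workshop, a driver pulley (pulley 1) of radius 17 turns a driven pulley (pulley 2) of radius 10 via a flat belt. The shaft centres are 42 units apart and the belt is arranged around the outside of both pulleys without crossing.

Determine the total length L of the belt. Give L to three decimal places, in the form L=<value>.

open belt: β = asin((r2−r1)/C) = asin(-7/42) = -9.5941°
wrap1 = π − 2β = 199.1881°
wrap2 = π + 2β = 160.8119°
tangent length = C·cosβ = 41.4126
L = r1·wrap1 + r2·wrap2 + 2·C·cosβ = 17·3.4765 + 10·2.8067 + 2·41.4126 = 169.9924

L=169.992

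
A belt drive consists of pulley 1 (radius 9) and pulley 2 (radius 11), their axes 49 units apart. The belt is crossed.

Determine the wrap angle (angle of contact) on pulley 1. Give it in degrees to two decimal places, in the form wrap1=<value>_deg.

crossed belt: β = asin((r1+r2)/C) = asin(20/49) = 24.0895°
wrap1 = wrap2 = π + 2β = 228.1790°

wrap1=228.18_deg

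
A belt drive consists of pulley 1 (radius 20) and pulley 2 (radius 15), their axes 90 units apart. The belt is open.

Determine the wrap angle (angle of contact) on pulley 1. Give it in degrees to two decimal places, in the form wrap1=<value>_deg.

open belt: β = asin((r2−r1)/C) = asin(-5/90) = -3.1847°
wrap1 = π − 2β = 186.3695°
wrap2 = π + 2β = 173.6305°

wrap1=186.37_deg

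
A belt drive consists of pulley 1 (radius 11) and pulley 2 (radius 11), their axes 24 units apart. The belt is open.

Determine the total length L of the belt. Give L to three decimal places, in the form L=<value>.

L=117.115

open belt: β = asin((r2−r1)/C) = asin(0/24) = 0.0000°
wrap1 = π − 2β = 180.0000°
wrap2 = π + 2β = 180.0000°
tangent length = C·cosβ = 24.0000
L = r1·wrap1 + r2·wrap2 + 2·C·cosβ = 11·3.1416 + 11·3.1416 + 2·24.0000 = 117.1150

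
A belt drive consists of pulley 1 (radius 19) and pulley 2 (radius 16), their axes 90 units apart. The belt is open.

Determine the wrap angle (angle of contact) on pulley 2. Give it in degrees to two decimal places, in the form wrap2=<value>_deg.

open belt: β = asin((r2−r1)/C) = asin(-3/90) = -1.9102°
wrap1 = π − 2β = 183.8204°
wrap2 = π + 2β = 176.1796°

wrap2=176.18_deg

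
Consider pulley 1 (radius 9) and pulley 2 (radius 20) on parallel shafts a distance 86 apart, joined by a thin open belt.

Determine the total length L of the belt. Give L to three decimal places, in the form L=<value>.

L=264.515

open belt: β = asin((r2−r1)/C) = asin(11/86) = 7.3487°
wrap1 = π − 2β = 165.3027°
wrap2 = π + 2β = 194.6973°
tangent length = C·cosβ = 85.2936
L = r1·wrap1 + r2·wrap2 + 2·C·cosβ = 9·2.8851 + 20·3.3981 + 2·85.2936 = 264.5151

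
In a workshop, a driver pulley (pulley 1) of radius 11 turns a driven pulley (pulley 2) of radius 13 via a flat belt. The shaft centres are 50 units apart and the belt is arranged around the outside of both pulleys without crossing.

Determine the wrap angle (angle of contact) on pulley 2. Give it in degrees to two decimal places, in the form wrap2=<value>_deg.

wrap2=184.58_deg

open belt: β = asin((r2−r1)/C) = asin(2/50) = 2.2924°
wrap1 = π − 2β = 175.4151°
wrap2 = π + 2β = 184.5849°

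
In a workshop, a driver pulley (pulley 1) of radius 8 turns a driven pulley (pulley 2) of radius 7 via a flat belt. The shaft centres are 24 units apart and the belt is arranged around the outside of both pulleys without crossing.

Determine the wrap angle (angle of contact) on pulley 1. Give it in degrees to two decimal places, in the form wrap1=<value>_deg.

open belt: β = asin((r2−r1)/C) = asin(-1/24) = -2.3880°
wrap1 = π − 2β = 184.7760°
wrap2 = π + 2β = 175.2240°

wrap1=184.78_deg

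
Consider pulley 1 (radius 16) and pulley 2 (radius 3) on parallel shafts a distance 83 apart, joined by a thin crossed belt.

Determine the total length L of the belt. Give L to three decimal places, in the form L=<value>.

L=230.059

crossed belt: β = asin((r1+r2)/C) = asin(19/83) = 13.2332°
wrap1 = wrap2 = π + 2β = 206.4665°
tangent length = C·cosβ = 80.7960
L = (r1+r2)·wrap + 2·C·cosβ = 19·3.6035 + 2·80.7960 = 230.0590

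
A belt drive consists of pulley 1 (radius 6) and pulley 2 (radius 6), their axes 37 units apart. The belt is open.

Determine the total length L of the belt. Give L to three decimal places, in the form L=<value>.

open belt: β = asin((r2−r1)/C) = asin(0/37) = 0.0000°
wrap1 = π − 2β = 180.0000°
wrap2 = π + 2β = 180.0000°
tangent length = C·cosβ = 37.0000
L = r1·wrap1 + r2·wrap2 + 2·C·cosβ = 6·3.1416 + 6·3.1416 + 2·37.0000 = 111.6991

L=111.699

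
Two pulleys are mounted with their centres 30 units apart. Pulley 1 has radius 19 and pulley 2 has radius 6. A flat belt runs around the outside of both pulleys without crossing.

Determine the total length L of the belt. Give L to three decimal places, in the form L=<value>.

L=144.267

open belt: β = asin((r2−r1)/C) = asin(-13/30) = -25.6793°
wrap1 = π − 2β = 231.3586°
wrap2 = π + 2β = 128.6414°
tangent length = C·cosβ = 27.0370
L = r1·wrap1 + r2·wrap2 + 2·C·cosβ = 19·4.0380 + 6·2.2452 + 2·27.0370 = 144.2667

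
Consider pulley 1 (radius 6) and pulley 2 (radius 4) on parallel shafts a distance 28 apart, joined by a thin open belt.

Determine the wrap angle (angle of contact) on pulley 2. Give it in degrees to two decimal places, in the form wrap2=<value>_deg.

wrap2=171.81_deg

open belt: β = asin((r2−r1)/C) = asin(-2/28) = -4.0960°
wrap1 = π − 2β = 188.1921°
wrap2 = π + 2β = 171.8079°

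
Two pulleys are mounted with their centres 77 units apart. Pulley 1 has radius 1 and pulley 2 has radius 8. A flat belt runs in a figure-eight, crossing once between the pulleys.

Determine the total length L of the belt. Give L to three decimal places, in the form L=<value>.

crossed belt: β = asin((r1+r2)/C) = asin(9/77) = 6.7123°
wrap1 = wrap2 = π + 2β = 193.4245°
tangent length = C·cosβ = 76.4722
L = (r1+r2)·wrap + 2·C·cosβ = 9·3.3759 + 2·76.4722 = 183.3275

L=183.327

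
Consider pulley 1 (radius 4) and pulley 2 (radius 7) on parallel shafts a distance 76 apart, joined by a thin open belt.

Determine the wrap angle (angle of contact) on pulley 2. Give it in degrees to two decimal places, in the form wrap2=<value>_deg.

wrap2=184.52_deg

open belt: β = asin((r2−r1)/C) = asin(3/76) = 2.2623°
wrap1 = π − 2β = 175.4755°
wrap2 = π + 2β = 184.5245°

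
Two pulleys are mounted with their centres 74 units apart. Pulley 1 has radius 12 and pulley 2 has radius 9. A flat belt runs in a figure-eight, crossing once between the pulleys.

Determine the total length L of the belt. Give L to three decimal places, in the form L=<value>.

crossed belt: β = asin((r1+r2)/C) = asin(21/74) = 16.4862°
wrap1 = wrap2 = π + 2β = 212.9723°
tangent length = C·cosβ = 70.9577
L = (r1+r2)·wrap + 2·C·cosβ = 21·3.7171 + 2·70.9577 = 219.9739

L=219.974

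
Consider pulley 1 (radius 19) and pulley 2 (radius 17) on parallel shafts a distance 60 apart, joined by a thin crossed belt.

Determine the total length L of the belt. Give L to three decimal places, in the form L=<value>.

crossed belt: β = asin((r1+r2)/C) = asin(36/60) = 36.8699°
wrap1 = wrap2 = π + 2β = 253.7398°
tangent length = C·cosβ = 48.0000
L = (r1+r2)·wrap + 2·C·cosβ = 36·4.4286 + 2·48.0000 = 255.4294

L=255.429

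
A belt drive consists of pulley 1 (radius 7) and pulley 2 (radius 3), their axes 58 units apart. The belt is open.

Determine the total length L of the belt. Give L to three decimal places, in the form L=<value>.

L=147.692

open belt: β = asin((r2−r1)/C) = asin(-4/58) = -3.9546°
wrap1 = π − 2β = 187.9091°
wrap2 = π + 2β = 172.0909°
tangent length = C·cosβ = 57.8619
L = r1·wrap1 + r2·wrap2 + 2·C·cosβ = 7·3.2796 + 3·3.0036 + 2·57.8619 = 147.6919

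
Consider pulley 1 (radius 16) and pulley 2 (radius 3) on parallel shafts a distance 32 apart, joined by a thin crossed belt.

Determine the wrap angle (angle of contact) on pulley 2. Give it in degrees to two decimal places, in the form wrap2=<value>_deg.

crossed belt: β = asin((r1+r2)/C) = asin(19/32) = 36.4236°
wrap1 = wrap2 = π + 2β = 252.8471°

wrap2=252.85_deg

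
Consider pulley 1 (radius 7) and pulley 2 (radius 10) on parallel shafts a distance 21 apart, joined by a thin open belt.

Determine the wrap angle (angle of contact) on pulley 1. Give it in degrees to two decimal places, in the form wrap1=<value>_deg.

wrap1=163.57_deg

open belt: β = asin((r2−r1)/C) = asin(3/21) = 8.2132°
wrap1 = π − 2β = 163.5736°
wrap2 = π + 2β = 196.4264°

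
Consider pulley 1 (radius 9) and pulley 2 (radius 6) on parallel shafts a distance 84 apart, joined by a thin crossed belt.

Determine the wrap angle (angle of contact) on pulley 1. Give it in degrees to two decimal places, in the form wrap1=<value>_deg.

crossed belt: β = asin((r1+r2)/C) = asin(15/84) = 10.2866°
wrap1 = wrap2 = π + 2β = 200.5731°

wrap1=200.57_deg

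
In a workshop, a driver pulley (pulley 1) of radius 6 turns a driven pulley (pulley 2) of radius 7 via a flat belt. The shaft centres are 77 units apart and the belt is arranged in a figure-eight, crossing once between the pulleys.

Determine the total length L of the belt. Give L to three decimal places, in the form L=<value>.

crossed belt: β = asin((r1+r2)/C) = asin(13/77) = 9.7199°
wrap1 = wrap2 = π + 2β = 199.4397°
tangent length = C·cosβ = 75.8947
L = (r1+r2)·wrap + 2·C·cosβ = 13·3.4809 + 2·75.8947 = 197.0408

L=197.041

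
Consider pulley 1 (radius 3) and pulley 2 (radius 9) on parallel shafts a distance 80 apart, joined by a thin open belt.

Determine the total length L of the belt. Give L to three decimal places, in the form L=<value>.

open belt: β = asin((r2−r1)/C) = asin(6/80) = 4.3012°
wrap1 = π − 2β = 171.3976°
wrap2 = π + 2β = 188.6024°
tangent length = C·cosβ = 79.7747
L = r1·wrap1 + r2·wrap2 + 2·C·cosβ = 3·2.9915 + 9·3.2917 + 2·79.7747 = 198.1493

L=198.149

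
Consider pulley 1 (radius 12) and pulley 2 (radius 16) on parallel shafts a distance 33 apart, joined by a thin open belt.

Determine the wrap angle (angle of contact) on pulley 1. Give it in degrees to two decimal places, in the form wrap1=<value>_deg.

wrap1=166.08_deg

open belt: β = asin((r2−r1)/C) = asin(4/33) = 6.9621°
wrap1 = π − 2β = 166.0759°
wrap2 = π + 2β = 193.9241°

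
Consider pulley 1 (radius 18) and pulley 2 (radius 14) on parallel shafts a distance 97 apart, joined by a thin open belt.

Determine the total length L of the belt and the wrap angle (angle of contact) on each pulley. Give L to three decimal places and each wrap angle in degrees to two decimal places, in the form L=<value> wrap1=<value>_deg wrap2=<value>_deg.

open belt: β = asin((r2−r1)/C) = asin(-4/97) = -2.3634°
wrap1 = π − 2β = 184.7268°
wrap2 = π + 2β = 175.2732°
tangent length = C·cosβ = 96.9175
L = r1·wrap1 + r2·wrap2 + 2·C·cosβ = 18·3.2241 + 14·3.0591 + 2·96.9175 = 294.6959

L=294.696 wrap1=184.73_deg wrap2=175.27_deg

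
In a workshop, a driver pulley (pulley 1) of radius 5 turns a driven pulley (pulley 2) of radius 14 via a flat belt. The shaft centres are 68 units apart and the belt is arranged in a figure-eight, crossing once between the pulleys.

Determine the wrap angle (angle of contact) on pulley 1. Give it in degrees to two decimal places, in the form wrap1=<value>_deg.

crossed belt: β = asin((r1+r2)/C) = asin(19/68) = 16.2251°
wrap1 = wrap2 = π + 2β = 212.4502°

wrap1=212.45_deg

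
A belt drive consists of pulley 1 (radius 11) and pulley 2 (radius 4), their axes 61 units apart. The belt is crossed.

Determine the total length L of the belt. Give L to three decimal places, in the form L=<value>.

L=172.831

crossed belt: β = asin((r1+r2)/C) = asin(15/61) = 14.2351°
wrap1 = wrap2 = π + 2β = 208.4702°
tangent length = C·cosβ = 59.1270
L = (r1+r2)·wrap + 2·C·cosβ = 15·3.6385 + 2·59.1270 = 172.8313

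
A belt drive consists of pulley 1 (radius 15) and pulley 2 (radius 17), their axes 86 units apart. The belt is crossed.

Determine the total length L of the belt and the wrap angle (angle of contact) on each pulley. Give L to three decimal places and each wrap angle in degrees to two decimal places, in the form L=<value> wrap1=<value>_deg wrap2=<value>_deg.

L=284.581 wrap1=223.69_deg wrap2=223.69_deg

crossed belt: β = asin((r1+r2)/C) = asin(32/86) = 21.8448°
wrap1 = wrap2 = π + 2β = 223.6895°
tangent length = C·cosβ = 79.8248
L = (r1+r2)·wrap + 2·C·cosβ = 32·3.9041 + 2·79.8248 = 284.5814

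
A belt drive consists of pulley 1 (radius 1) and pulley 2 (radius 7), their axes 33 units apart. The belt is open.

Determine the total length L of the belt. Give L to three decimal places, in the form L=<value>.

L=92.227

open belt: β = asin((r2−r1)/C) = asin(6/33) = 10.4757°
wrap1 = π − 2β = 159.0486°
wrap2 = π + 2β = 200.9514°
tangent length = C·cosβ = 32.4500
L = r1·wrap1 + r2·wrap2 + 2·C·cosβ = 1·2.7759 + 7·3.5073 + 2·32.4500 = 92.2267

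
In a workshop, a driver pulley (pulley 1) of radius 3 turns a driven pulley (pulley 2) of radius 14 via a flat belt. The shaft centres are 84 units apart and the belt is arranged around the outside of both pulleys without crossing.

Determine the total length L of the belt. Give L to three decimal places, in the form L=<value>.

open belt: β = asin((r2−r1)/C) = asin(11/84) = 7.5246°
wrap1 = π − 2β = 164.9507°
wrap2 = π + 2β = 195.0493°
tangent length = C·cosβ = 83.2766
L = r1·wrap1 + r2·wrap2 + 2·C·cosβ = 3·2.8789 + 14·3.4043 + 2·83.2766 = 222.8496

L=222.850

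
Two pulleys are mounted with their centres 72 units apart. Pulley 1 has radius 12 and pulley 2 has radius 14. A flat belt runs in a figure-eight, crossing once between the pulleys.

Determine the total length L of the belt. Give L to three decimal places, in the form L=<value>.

crossed belt: β = asin((r1+r2)/C) = asin(26/72) = 21.1684°
wrap1 = wrap2 = π + 2β = 222.3369°
tangent length = C·cosβ = 67.1416
L = (r1+r2)·wrap + 2·C·cosβ = 26·3.8805 + 2·67.1416 = 235.1766

L=235.177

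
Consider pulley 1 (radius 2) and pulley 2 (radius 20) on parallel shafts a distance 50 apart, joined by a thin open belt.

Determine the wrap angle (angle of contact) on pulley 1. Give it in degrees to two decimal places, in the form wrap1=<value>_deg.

wrap1=137.80_deg

open belt: β = asin((r2−r1)/C) = asin(18/50) = 21.1002°
wrap1 = π − 2β = 137.7996°
wrap2 = π + 2β = 222.2004°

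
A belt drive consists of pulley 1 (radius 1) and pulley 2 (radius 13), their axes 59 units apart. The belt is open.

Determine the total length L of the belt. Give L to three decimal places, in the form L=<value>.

L=164.431

open belt: β = asin((r2−r1)/C) = asin(12/59) = 11.7353°
wrap1 = π − 2β = 156.5295°
wrap2 = π + 2β = 203.4705°
tangent length = C·cosβ = 57.7668
L = r1·wrap1 + r2·wrap2 + 2·C·cosβ = 1·2.7320 + 13·3.5512 + 2·57.7668 = 164.4315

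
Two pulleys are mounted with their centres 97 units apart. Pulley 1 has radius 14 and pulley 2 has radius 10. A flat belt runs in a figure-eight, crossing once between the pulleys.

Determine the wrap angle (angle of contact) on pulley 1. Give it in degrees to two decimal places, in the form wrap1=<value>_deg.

wrap1=208.65_deg

crossed belt: β = asin((r1+r2)/C) = asin(24/97) = 14.3251°
wrap1 = wrap2 = π + 2β = 208.6501°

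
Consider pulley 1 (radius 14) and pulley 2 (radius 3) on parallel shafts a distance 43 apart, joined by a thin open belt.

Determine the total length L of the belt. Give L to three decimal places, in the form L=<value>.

L=142.237

open belt: β = asin((r2−r1)/C) = asin(-11/43) = -14.8218°
wrap1 = π − 2β = 209.6436°
wrap2 = π + 2β = 150.3564°
tangent length = C·cosβ = 41.5692
L = r1·wrap1 + r2·wrap2 + 2·C·cosβ = 14·3.6590 + 3·2.6242 + 2·41.5692 = 142.2367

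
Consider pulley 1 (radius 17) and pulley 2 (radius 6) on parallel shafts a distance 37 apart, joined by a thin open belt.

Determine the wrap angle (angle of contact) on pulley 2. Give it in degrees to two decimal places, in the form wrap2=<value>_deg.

wrap2=145.41_deg

open belt: β = asin((r2−r1)/C) = asin(-11/37) = -17.2953°
wrap1 = π − 2β = 214.5907°
wrap2 = π + 2β = 145.4093°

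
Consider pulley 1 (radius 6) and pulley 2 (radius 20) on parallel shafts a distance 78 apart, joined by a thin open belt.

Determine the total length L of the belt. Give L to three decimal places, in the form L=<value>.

L=240.201

open belt: β = asin((r2−r1)/C) = asin(14/78) = 10.3399°
wrap1 = π − 2β = 159.3202°
wrap2 = π + 2β = 200.6798°
tangent length = C·cosβ = 76.7333
L = r1·wrap1 + r2·wrap2 + 2·C·cosβ = 6·2.7807 + 20·3.5025 + 2·76.7333 = 240.2010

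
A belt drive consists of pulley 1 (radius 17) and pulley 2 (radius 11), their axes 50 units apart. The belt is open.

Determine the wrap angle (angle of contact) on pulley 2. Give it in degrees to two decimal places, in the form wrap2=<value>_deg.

open belt: β = asin((r2−r1)/C) = asin(-6/50) = -6.8921°
wrap1 = π − 2β = 193.7842°
wrap2 = π + 2β = 166.2158°

wrap2=166.22_deg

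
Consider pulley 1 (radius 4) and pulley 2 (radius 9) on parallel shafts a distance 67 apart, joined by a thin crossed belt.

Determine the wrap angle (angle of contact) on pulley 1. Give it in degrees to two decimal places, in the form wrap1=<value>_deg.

crossed belt: β = asin((r1+r2)/C) = asin(13/67) = 11.1881°
wrap1 = wrap2 = π + 2β = 202.3761°

wrap1=202.38_deg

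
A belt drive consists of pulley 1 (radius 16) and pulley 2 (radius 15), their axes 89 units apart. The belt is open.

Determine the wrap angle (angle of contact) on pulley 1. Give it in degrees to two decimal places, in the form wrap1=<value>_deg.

wrap1=181.29_deg

open belt: β = asin((r2−r1)/C) = asin(-1/89) = -0.6438°
wrap1 = π − 2β = 181.2876°
wrap2 = π + 2β = 178.7124°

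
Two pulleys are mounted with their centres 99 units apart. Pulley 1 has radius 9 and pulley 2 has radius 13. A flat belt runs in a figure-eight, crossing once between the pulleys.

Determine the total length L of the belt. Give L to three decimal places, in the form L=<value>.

L=272.024

crossed belt: β = asin((r1+r2)/C) = asin(22/99) = 12.8396°
wrap1 = wrap2 = π + 2β = 205.6792°
tangent length = C·cosβ = 96.5246
L = (r1+r2)·wrap + 2·C·cosβ = 22·3.5898 + 2·96.5246 = 272.0244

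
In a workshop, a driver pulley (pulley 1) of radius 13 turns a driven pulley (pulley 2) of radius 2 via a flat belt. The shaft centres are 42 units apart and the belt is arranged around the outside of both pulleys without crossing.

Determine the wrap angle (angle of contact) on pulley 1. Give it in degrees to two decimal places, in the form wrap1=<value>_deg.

wrap1=210.37_deg

open belt: β = asin((r2−r1)/C) = asin(-11/42) = -15.1831°
wrap1 = π − 2β = 210.3662°
wrap2 = π + 2β = 149.6338°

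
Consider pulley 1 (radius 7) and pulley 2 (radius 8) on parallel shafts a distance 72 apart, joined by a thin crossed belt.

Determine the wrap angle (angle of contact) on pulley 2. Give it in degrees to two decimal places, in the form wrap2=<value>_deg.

wrap2=204.05_deg

crossed belt: β = asin((r1+r2)/C) = asin(15/72) = 12.0247°
wrap1 = wrap2 = π + 2β = 204.0494°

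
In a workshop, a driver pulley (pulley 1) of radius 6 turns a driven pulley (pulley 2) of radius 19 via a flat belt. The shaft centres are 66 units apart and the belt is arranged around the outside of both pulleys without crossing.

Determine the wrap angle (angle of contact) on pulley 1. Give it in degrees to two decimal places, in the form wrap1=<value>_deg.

wrap1=157.28_deg

open belt: β = asin((r2−r1)/C) = asin(13/66) = 11.3598°
wrap1 = π − 2β = 157.2804°
wrap2 = π + 2β = 202.7196°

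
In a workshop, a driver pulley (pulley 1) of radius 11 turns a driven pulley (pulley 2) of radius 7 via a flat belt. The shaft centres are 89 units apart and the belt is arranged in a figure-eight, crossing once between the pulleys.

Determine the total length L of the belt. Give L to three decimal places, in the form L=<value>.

crossed belt: β = asin((r1+r2)/C) = asin(18/89) = 11.6684°
wrap1 = wrap2 = π + 2β = 203.3368°
tangent length = C·cosβ = 87.1608
L = (r1+r2)·wrap + 2·C·cosβ = 18·3.5489 + 2·87.1608 = 238.2017

L=238.202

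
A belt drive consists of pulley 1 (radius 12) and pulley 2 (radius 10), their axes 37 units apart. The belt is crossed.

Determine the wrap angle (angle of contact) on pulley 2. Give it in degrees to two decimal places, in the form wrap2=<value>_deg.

wrap2=252.97_deg

crossed belt: β = asin((r1+r2)/C) = asin(22/37) = 36.4837°
wrap1 = wrap2 = π + 2β = 252.9675°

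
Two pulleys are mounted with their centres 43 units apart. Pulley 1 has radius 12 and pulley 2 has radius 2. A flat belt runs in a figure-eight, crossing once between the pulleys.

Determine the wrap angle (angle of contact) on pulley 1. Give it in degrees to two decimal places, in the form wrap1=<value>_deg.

crossed belt: β = asin((r1+r2)/C) = asin(14/43) = 19.0008°
wrap1 = wrap2 = π + 2β = 218.0016°

wrap1=218.00_deg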